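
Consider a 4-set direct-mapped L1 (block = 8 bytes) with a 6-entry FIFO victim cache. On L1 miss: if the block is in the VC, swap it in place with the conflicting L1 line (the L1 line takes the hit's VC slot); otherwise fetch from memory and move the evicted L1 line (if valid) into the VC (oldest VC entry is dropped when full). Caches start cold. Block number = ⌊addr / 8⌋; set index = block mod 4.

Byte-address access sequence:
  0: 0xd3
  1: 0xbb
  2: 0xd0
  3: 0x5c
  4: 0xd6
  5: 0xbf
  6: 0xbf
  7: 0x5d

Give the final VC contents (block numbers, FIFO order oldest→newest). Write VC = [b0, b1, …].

VC = [23]

#0 0xd3→b26/s2 MISS; vc=[]
#1 0xbb→b23/s3 MISS; vc=[]
#2 0xd0→b26/s2 L1-HIT; vc=[]
#3 0x5c→b11/s3 MISS; vc=[23]
#4 0xd6→b26/s2 L1-HIT; vc=[23]
#5 0xbf→b23/s3 VC-HIT; vc=[11]
#6 0xbf→b23/s3 L1-HIT; vc=[11]
#7 0x5d→b11/s3 VC-HIT; vc=[23]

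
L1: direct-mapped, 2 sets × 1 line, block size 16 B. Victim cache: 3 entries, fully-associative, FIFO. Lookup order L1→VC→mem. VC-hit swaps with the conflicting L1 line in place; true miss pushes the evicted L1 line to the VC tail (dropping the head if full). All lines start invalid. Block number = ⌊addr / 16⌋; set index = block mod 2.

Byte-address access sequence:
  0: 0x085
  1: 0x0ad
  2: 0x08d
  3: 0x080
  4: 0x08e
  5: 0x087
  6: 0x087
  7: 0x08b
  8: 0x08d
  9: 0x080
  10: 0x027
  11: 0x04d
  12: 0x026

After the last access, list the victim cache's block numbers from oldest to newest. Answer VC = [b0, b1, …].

  [0] addr=0x85 blk=8 s=0: MISS | VC []
  [1] addr=0xad blk=10 s=0: MISS | VC [8]
  [2] addr=0x8d blk=8 s=0: VC-HIT | VC [10]
  [3] addr=0x80 blk=8 s=0: L1-HIT | VC [10]
  [4] addr=0x8e blk=8 s=0: L1-HIT | VC [10]
  [5] addr=0x87 blk=8 s=0: L1-HIT | VC [10]
  [6] addr=0x87 blk=8 s=0: L1-HIT | VC [10]
  [7] addr=0x8b blk=8 s=0: L1-HIT | VC [10]
  [8] addr=0x8d blk=8 s=0: L1-HIT | VC [10]
  [9] addr=0x80 blk=8 s=0: L1-HIT | VC [10]
  [10] addr=0x27 blk=2 s=0: MISS | VC [10, 8]
  [11] addr=0x4d blk=4 s=0: MISS | VC [10, 8, 2]
  [12] addr=0x26 blk=2 s=0: VC-HIT | VC [10, 8, 4]

VC = [10, 8, 4]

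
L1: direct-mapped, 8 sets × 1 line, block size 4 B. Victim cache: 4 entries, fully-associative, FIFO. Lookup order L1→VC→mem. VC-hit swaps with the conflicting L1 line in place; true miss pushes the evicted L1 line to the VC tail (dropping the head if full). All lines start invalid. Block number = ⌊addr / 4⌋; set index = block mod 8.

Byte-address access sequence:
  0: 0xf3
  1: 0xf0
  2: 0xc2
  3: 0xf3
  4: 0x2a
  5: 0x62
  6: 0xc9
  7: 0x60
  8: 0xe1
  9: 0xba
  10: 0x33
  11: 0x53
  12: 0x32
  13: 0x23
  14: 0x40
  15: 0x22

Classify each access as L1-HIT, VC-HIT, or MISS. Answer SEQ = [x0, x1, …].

SEQ = [MISS, L1-HIT, MISS, L1-HIT, MISS, MISS, MISS, L1-HIT, MISS, MISS, MISS, MISS, VC-HIT, MISS, MISS, VC-HIT]

#0 0xf3→b60/s4 MISS; vc=[]
#1 0xf0→b60/s4 L1-HIT; vc=[]
#2 0xc2→b48/s0 MISS; vc=[]
#3 0xf3→b60/s4 L1-HIT; vc=[]
#4 0x2a→b10/s2 MISS; vc=[]
#5 0x62→b24/s0 MISS; vc=[48]
#6 0xc9→b50/s2 MISS; vc=[48,10]
#7 0x60→b24/s0 L1-HIT; vc=[48,10]
#8 0xe1→b56/s0 MISS; vc=[48,10,24]
#9 0xba→b46/s6 MISS; vc=[48,10,24]
#10 0x33→b12/s4 MISS; vc=[48,10,24,60]
#11 0x53→b20/s4 MISS; vc=[10,24,60,12]
#12 0x32→b12/s4 VC-HIT; vc=[10,24,60,20]
#13 0x23→b8/s0 MISS; vc=[24,60,20,56]
#14 0x40→b16/s0 MISS; vc=[60,20,56,8]
#15 0x22→b8/s0 VC-HIT; vc=[60,20,56,16]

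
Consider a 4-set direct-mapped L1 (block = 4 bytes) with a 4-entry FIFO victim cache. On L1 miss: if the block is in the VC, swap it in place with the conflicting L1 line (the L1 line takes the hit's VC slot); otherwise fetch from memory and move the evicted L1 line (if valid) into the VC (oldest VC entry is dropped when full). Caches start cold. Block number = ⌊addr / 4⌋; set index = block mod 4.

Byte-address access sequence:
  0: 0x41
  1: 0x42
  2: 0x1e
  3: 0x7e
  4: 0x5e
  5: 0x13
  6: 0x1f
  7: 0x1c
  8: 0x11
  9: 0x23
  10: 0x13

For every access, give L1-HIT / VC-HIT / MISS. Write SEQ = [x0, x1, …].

SEQ = [MISS, L1-HIT, MISS, MISS, MISS, MISS, VC-HIT, L1-HIT, L1-HIT, MISS, VC-HIT]

#0 0x41→b16/s0 MISS; vc=[]
#1 0x42→b16/s0 L1-HIT; vc=[]
#2 0x1e→b7/s3 MISS; vc=[]
#3 0x7e→b31/s3 MISS; vc=[7]
#4 0x5e→b23/s3 MISS; vc=[7,31]
#5 0x13→b4/s0 MISS; vc=[7,31,16]
#6 0x1f→b7/s3 VC-HIT; vc=[23,31,16]
#7 0x1c→b7/s3 L1-HIT; vc=[23,31,16]
#8 0x11→b4/s0 L1-HIT; vc=[23,31,16]
#9 0x23→b8/s0 MISS; vc=[23,31,16,4]
#10 0x13→b4/s0 VC-HIT; vc=[23,31,16,8]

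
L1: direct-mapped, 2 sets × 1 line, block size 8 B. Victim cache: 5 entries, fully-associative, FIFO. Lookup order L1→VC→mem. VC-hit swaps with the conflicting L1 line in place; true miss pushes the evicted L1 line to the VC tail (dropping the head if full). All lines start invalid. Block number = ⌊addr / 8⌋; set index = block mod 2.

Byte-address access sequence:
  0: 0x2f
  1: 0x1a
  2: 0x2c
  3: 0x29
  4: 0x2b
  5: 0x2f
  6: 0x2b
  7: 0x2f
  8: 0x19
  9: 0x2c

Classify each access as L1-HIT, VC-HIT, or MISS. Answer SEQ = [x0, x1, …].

  [0] addr=0x2f blk=5 s=1: MISS | VC []
  [1] addr=0x1a blk=3 s=1: MISS | VC [5]
  [2] addr=0x2c blk=5 s=1: VC-HIT | VC [3]
  [3] addr=0x29 blk=5 s=1: L1-HIT | VC [3]
  [4] addr=0x2b blk=5 s=1: L1-HIT | VC [3]
  [5] addr=0x2f blk=5 s=1: L1-HIT | VC [3]
  [6] addr=0x2b blk=5 s=1: L1-HIT | VC [3]
  [7] addr=0x2f blk=5 s=1: L1-HIT | VC [3]
  [8] addr=0x19 blk=3 s=1: VC-HIT | VC [5]
  [9] addr=0x2c blk=5 s=1: VC-HIT | VC [3]

SEQ = [MISS, MISS, VC-HIT, L1-HIT, L1-HIT, L1-HIT, L1-HIT, L1-HIT, VC-HIT, VC-HIT]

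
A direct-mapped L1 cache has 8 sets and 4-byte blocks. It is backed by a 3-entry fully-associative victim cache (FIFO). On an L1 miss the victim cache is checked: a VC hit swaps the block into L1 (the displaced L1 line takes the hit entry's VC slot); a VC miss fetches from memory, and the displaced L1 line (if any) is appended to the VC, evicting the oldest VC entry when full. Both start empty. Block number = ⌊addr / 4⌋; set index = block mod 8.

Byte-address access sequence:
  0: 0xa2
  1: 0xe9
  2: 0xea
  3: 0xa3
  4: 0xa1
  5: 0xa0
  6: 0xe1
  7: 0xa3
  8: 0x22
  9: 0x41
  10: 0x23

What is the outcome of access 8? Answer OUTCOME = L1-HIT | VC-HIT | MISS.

OUTCOME = MISS

0: 0xa2 (blk 40, set 0) → MISS  vc=[]
1: 0xe9 (blk 58, set 2) → MISS  vc=[]
2: 0xea (blk 58, set 2) → L1-HIT  vc=[]
3: 0xa3 (blk 40, set 0) → L1-HIT  vc=[]
4: 0xa1 (blk 40, set 0) → L1-HIT  vc=[]
5: 0xa0 (blk 40, set 0) → L1-HIT  vc=[]
6: 0xe1 (blk 56, set 0) → MISS  vc=[40]
7: 0xa3 (blk 40, set 0) → VC-HIT  vc=[56]
8: 0x22 (blk 8, set 0) → MISS  vc=[56, 40]
9: 0x41 (blk 16, set 0) → MISS  vc=[56, 40, 8]
10: 0x23 (blk 8, set 0) → VC-HIT  vc=[56, 40, 16]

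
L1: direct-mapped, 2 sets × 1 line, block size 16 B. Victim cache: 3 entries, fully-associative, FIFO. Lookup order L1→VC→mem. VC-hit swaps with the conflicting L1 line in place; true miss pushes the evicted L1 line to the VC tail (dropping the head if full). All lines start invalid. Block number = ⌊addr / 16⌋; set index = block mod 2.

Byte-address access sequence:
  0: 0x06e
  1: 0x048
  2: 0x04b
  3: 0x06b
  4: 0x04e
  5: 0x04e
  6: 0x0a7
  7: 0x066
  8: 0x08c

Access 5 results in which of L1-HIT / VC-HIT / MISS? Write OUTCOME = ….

OUTCOME = L1-HIT

0: 0x6e (blk 6, set 0) → MISS  vc=[]
1: 0x48 (blk 4, set 0) → MISS  vc=[6]
2: 0x4b (blk 4, set 0) → L1-HIT  vc=[6]
3: 0x6b (blk 6, set 0) → VC-HIT  vc=[4]
4: 0x4e (blk 4, set 0) → VC-HIT  vc=[6]
5: 0x4e (blk 4, set 0) → L1-HIT  vc=[6]
6: 0xa7 (blk 10, set 0) → MISS  vc=[6, 4]
7: 0x66 (blk 6, set 0) → VC-HIT  vc=[10, 4]
8: 0x8c (blk 8, set 0) → MISS  vc=[10, 4, 6]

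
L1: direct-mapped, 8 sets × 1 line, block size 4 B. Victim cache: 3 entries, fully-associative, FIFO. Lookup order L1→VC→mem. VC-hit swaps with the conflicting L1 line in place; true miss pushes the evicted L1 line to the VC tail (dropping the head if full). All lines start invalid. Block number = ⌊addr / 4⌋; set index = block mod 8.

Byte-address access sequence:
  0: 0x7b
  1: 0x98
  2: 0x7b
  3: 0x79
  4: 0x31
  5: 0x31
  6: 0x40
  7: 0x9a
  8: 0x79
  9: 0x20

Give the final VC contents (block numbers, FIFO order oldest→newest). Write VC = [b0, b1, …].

#0 0x7b→b30/s6 MISS; vc=[]
#1 0x98→b38/s6 MISS; vc=[30]
#2 0x7b→b30/s6 VC-HIT; vc=[38]
#3 0x79→b30/s6 L1-HIT; vc=[38]
#4 0x31→b12/s4 MISS; vc=[38]
#5 0x31→b12/s4 L1-HIT; vc=[38]
#6 0x40→b16/s0 MISS; vc=[38]
#7 0x9a→b38/s6 VC-HIT; vc=[30]
#8 0x79→b30/s6 VC-HIT; vc=[38]
#9 0x20→b8/s0 MISS; vc=[38,16]

VC = [38, 16]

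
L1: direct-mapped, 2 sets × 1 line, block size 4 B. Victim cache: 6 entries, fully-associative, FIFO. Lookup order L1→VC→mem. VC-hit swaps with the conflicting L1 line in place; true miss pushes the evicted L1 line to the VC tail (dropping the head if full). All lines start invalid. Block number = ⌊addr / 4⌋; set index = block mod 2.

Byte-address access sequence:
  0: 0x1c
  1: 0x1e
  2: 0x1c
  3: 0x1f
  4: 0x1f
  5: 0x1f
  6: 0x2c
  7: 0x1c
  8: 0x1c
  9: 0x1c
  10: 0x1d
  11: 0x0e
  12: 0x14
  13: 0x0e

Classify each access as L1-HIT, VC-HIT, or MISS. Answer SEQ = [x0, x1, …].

#0 0x1c→b7/s1 MISS; vc=[]
#1 0x1e→b7/s1 L1-HIT; vc=[]
#2 0x1c→b7/s1 L1-HIT; vc=[]
#3 0x1f→b7/s1 L1-HIT; vc=[]
#4 0x1f→b7/s1 L1-HIT; vc=[]
#5 0x1f→b7/s1 L1-HIT; vc=[]
#6 0x2c→b11/s1 MISS; vc=[7]
#7 0x1c→b7/s1 VC-HIT; vc=[11]
#8 0x1c→b7/s1 L1-HIT; vc=[11]
#9 0x1c→b7/s1 L1-HIT; vc=[11]
#10 0x1d→b7/s1 L1-HIT; vc=[11]
#11 0xe→b3/s1 MISS; vc=[11,7]
#12 0x14→b5/s1 MISS; vc=[11,7,3]
#13 0xe→b3/s1 VC-HIT; vc=[11,7,5]

SEQ = [MISS, L1-HIT, L1-HIT, L1-HIT, L1-HIT, L1-HIT, MISS, VC-HIT, L1-HIT, L1-HIT, L1-HIT, MISS, MISS, VC-HIT]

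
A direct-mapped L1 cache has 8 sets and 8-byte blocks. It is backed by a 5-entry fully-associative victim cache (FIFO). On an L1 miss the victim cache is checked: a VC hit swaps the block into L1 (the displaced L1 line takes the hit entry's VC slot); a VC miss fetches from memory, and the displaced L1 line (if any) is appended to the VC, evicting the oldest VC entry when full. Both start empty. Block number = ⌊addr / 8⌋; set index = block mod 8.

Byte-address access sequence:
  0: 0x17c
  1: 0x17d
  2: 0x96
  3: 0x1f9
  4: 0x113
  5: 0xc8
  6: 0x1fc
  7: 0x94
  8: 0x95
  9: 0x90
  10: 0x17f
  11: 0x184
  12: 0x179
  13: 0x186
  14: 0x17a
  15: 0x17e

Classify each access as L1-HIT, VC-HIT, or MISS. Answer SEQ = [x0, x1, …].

SEQ = [MISS, L1-HIT, MISS, MISS, MISS, MISS, L1-HIT, VC-HIT, L1-HIT, L1-HIT, VC-HIT, MISS, L1-HIT, L1-HIT, L1-HIT, L1-HIT]

  [0] addr=0x17c blk=47 s=7: MISS | VC []
  [1] addr=0x17d blk=47 s=7: L1-HIT | VC []
  [2] addr=0x96 blk=18 s=2: MISS | VC []
  [3] addr=0x1f9 blk=63 s=7: MISS | VC [47]
  [4] addr=0x113 blk=34 s=2: MISS | VC [47, 18]
  [5] addr=0xc8 blk=25 s=1: MISS | VC [47, 18]
  [6] addr=0x1fc blk=63 s=7: L1-HIT | VC [47, 18]
  [7] addr=0x94 blk=18 s=2: VC-HIT | VC [47, 34]
  [8] addr=0x95 blk=18 s=2: L1-HIT | VC [47, 34]
  [9] addr=0x90 blk=18 s=2: L1-HIT | VC [47, 34]
  [10] addr=0x17f blk=47 s=7: VC-HIT | VC [63, 34]
  [11] addr=0x184 blk=48 s=0: MISS | VC [63, 34]
  [12] addr=0x179 blk=47 s=7: L1-HIT | VC [63, 34]
  [13] addr=0x186 blk=48 s=0: L1-HIT | VC [63, 34]
  [14] addr=0x17a blk=47 s=7: L1-HIT | VC [63, 34]
  [15] addr=0x17e blk=47 s=7: L1-HIT | VC [63, 34]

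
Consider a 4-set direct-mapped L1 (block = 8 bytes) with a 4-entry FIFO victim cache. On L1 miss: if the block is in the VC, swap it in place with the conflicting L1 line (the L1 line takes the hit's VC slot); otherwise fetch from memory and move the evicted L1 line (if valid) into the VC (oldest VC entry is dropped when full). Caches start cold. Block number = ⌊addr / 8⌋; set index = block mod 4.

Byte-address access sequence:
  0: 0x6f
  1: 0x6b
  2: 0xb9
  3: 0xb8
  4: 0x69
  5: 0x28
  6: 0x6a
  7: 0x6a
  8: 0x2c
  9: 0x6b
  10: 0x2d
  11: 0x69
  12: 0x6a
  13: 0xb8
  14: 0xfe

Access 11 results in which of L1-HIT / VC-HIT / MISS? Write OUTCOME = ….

0: 0x6f (blk 13, set 1) → MISS  vc=[]
1: 0x6b (blk 13, set 1) → L1-HIT  vc=[]
2: 0xb9 (blk 23, set 3) → MISS  vc=[]
3: 0xb8 (blk 23, set 3) → L1-HIT  vc=[]
4: 0x69 (blk 13, set 1) → L1-HIT  vc=[]
5: 0x28 (blk 5, set 1) → MISS  vc=[13]
6: 0x6a (blk 13, set 1) → VC-HIT  vc=[5]
7: 0x6a (blk 13, set 1) → L1-HIT  vc=[5]
8: 0x2c (blk 5, set 1) → VC-HIT  vc=[13]
9: 0x6b (blk 13, set 1) → VC-HIT  vc=[5]
10: 0x2d (blk 5, set 1) → VC-HIT  vc=[13]
11: 0x69 (blk 13, set 1) → VC-HIT  vc=[5]
12: 0x6a (blk 13, set 1) → L1-HIT  vc=[5]
13: 0xb8 (blk 23, set 3) → L1-HIT  vc=[5]
14: 0xfe (blk 31, set 3) → MISS  vc=[5, 23]

OUTCOME = VC-HIT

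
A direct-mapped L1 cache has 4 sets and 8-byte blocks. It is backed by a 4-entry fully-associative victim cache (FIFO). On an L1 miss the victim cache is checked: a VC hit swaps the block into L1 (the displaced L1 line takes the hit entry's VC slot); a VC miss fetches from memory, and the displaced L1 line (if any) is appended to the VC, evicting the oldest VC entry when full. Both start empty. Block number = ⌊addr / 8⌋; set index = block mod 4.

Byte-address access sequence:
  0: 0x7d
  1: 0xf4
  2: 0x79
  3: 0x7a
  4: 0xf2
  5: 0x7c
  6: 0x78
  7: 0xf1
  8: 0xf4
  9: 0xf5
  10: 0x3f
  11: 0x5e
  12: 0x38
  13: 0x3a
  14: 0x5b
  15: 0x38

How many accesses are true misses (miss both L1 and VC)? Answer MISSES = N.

#0 0x7d→b15/s3 MISS; vc=[]
#1 0xf4→b30/s2 MISS; vc=[]
#2 0x79→b15/s3 L1-HIT; vc=[]
#3 0x7a→b15/s3 L1-HIT; vc=[]
#4 0xf2→b30/s2 L1-HIT; vc=[]
#5 0x7c→b15/s3 L1-HIT; vc=[]
#6 0x78→b15/s3 L1-HIT; vc=[]
#7 0xf1→b30/s2 L1-HIT; vc=[]
#8 0xf4→b30/s2 L1-HIT; vc=[]
#9 0xf5→b30/s2 L1-HIT; vc=[]
#10 0x3f→b7/s3 MISS; vc=[15]
#11 0x5e→b11/s3 MISS; vc=[15,7]
#12 0x38→b7/s3 VC-HIT; vc=[15,11]
#13 0x3a→b7/s3 L1-HIT; vc=[15,11]
#14 0x5b→b11/s3 VC-HIT; vc=[15,7]
#15 0x38→b7/s3 VC-HIT; vc=[15,11]

MISSES = 4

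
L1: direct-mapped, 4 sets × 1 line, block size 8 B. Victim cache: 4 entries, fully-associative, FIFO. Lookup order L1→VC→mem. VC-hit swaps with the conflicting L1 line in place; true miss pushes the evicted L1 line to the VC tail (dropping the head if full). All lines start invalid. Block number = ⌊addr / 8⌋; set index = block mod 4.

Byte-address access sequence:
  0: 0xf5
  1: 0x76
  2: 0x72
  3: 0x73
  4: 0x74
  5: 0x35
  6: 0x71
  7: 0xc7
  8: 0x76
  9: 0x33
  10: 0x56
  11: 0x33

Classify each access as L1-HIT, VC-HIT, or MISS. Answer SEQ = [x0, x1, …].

SEQ = [MISS, MISS, L1-HIT, L1-HIT, L1-HIT, MISS, VC-HIT, MISS, L1-HIT, VC-HIT, MISS, VC-HIT]

0: 0xf5 (blk 30, set 2) → MISS  vc=[]
1: 0x76 (blk 14, set 2) → MISS  vc=[30]
2: 0x72 (blk 14, set 2) → L1-HIT  vc=[30]
3: 0x73 (blk 14, set 2) → L1-HIT  vc=[30]
4: 0x74 (blk 14, set 2) → L1-HIT  vc=[30]
5: 0x35 (blk 6, set 2) → MISS  vc=[30, 14]
6: 0x71 (blk 14, set 2) → VC-HIT  vc=[30, 6]
7: 0xc7 (blk 24, set 0) → MISS  vc=[30, 6]
8: 0x76 (blk 14, set 2) → L1-HIT  vc=[30, 6]
9: 0x33 (blk 6, set 2) → VC-HIT  vc=[30, 14]
10: 0x56 (blk 10, set 2) → MISS  vc=[30, 14, 6]
11: 0x33 (blk 6, set 2) → VC-HIT  vc=[30, 14, 10]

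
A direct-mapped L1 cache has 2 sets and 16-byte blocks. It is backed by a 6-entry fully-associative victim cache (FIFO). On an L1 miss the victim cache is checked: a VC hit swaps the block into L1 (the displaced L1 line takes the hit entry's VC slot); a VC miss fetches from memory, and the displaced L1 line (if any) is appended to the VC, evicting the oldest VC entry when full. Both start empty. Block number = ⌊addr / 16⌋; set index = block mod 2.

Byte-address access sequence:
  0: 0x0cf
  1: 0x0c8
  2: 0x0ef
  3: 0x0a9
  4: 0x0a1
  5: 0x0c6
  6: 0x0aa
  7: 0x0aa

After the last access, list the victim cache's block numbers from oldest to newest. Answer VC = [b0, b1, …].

0: 0xcf (blk 12, set 0) → MISS  vc=[]
1: 0xc8 (blk 12, set 0) → L1-HIT  vc=[]
2: 0xef (blk 14, set 0) → MISS  vc=[12]
3: 0xa9 (blk 10, set 0) → MISS  vc=[12, 14]
4: 0xa1 (blk 10, set 0) → L1-HIT  vc=[12, 14]
5: 0xc6 (blk 12, set 0) → VC-HIT  vc=[10, 14]
6: 0xaa (blk 10, set 0) → VC-HIT  vc=[12, 14]
7: 0xaa (blk 10, set 0) → L1-HIT  vc=[12, 14]

VC = [12, 14]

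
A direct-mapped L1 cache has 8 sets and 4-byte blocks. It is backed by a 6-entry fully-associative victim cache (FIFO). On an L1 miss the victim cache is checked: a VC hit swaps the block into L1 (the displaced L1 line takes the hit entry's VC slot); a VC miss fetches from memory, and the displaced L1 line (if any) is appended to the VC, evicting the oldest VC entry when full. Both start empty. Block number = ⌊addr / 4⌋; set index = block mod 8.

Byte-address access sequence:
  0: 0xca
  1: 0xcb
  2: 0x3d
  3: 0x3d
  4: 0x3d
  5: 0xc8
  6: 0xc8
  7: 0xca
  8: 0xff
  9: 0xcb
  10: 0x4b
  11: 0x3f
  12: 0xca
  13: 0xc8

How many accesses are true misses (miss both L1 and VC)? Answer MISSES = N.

  [0] addr=0xca blk=50 s=2: MISS | VC []
  [1] addr=0xcb blk=50 s=2: L1-HIT | VC []
  [2] addr=0x3d blk=15 s=7: MISS | VC []
  [3] addr=0x3d blk=15 s=7: L1-HIT | VC []
  [4] addr=0x3d blk=15 s=7: L1-HIT | VC []
  [5] addr=0xc8 blk=50 s=2: L1-HIT | VC []
  [6] addr=0xc8 blk=50 s=2: L1-HIT | VC []
  [7] addr=0xca blk=50 s=2: L1-HIT | VC []
  [8] addr=0xff blk=63 s=7: MISS | VC [15]
  [9] addr=0xcb blk=50 s=2: L1-HIT | VC [15]
  [10] addr=0x4b blk=18 s=2: MISS | VC [15, 50]
  [11] addr=0x3f blk=15 s=7: VC-HIT | VC [63, 50]
  [12] addr=0xca blk=50 s=2: VC-HIT | VC [63, 18]
  [13] addr=0xc8 blk=50 s=2: L1-HIT | VC [63, 18]

MISSES = 4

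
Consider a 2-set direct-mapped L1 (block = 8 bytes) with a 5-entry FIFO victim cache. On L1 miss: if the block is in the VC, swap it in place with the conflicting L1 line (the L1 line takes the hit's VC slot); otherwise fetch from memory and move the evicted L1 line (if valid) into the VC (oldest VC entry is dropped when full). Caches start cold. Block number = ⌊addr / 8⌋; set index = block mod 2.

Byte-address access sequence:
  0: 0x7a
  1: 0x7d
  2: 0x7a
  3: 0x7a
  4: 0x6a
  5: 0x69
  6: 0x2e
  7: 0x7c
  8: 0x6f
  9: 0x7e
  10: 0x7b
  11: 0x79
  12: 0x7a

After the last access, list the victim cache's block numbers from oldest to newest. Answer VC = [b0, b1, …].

VC = [5, 13]

0: 0x7a (blk 15, set 1) → MISS  vc=[]
1: 0x7d (blk 15, set 1) → L1-HIT  vc=[]
2: 0x7a (blk 15, set 1) → L1-HIT  vc=[]
3: 0x7a (blk 15, set 1) → L1-HIT  vc=[]
4: 0x6a (blk 13, set 1) → MISS  vc=[15]
5: 0x69 (blk 13, set 1) → L1-HIT  vc=[15]
6: 0x2e (blk 5, set 1) → MISS  vc=[15, 13]
7: 0x7c (blk 15, set 1) → VC-HIT  vc=[5, 13]
8: 0x6f (blk 13, set 1) → VC-HIT  vc=[5, 15]
9: 0x7e (blk 15, set 1) → VC-HIT  vc=[5, 13]
10: 0x7b (blk 15, set 1) → L1-HIT  vc=[5, 13]
11: 0x79 (blk 15, set 1) → L1-HIT  vc=[5, 13]
12: 0x7a (blk 15, set 1) → L1-HIT  vc=[5, 13]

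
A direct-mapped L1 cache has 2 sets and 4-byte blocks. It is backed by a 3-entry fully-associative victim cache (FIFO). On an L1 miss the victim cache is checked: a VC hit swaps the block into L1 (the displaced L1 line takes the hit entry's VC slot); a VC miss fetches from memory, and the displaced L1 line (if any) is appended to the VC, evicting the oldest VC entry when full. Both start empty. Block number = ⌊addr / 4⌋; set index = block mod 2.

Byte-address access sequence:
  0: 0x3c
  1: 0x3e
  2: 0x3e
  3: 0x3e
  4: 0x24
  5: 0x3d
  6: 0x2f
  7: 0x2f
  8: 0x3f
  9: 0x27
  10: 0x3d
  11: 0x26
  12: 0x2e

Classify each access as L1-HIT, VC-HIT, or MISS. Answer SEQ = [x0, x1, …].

SEQ = [MISS, L1-HIT, L1-HIT, L1-HIT, MISS, VC-HIT, MISS, L1-HIT, VC-HIT, VC-HIT, VC-HIT, VC-HIT, VC-HIT]

#0 0x3c→b15/s1 MISS; vc=[]
#1 0x3e→b15/s1 L1-HIT; vc=[]
#2 0x3e→b15/s1 L1-HIT; vc=[]
#3 0x3e→b15/s1 L1-HIT; vc=[]
#4 0x24→b9/s1 MISS; vc=[15]
#5 0x3d→b15/s1 VC-HIT; vc=[9]
#6 0x2f→b11/s1 MISS; vc=[9,15]
#7 0x2f→b11/s1 L1-HIT; vc=[9,15]
#8 0x3f→b15/s1 VC-HIT; vc=[9,11]
#9 0x27→b9/s1 VC-HIT; vc=[15,11]
#10 0x3d→b15/s1 VC-HIT; vc=[9,11]
#11 0x26→b9/s1 VC-HIT; vc=[15,11]
#12 0x2e→b11/s1 VC-HIT; vc=[15,9]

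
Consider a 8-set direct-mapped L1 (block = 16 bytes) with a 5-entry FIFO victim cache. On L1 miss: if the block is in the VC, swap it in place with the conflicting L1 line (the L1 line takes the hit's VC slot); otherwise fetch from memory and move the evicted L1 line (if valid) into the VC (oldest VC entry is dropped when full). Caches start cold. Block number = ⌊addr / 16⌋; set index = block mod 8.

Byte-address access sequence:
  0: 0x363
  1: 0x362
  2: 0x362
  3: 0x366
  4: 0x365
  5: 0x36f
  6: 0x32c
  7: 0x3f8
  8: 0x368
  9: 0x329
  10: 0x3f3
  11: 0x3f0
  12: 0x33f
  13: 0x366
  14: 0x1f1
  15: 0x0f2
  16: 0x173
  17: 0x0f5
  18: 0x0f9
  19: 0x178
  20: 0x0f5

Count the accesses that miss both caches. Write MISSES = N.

  [0] addr=0x363 blk=54 s=6: MISS | VC []
  [1] addr=0x362 blk=54 s=6: L1-HIT | VC []
  [2] addr=0x362 blk=54 s=6: L1-HIT | VC []
  [3] addr=0x366 blk=54 s=6: L1-HIT | VC []
  [4] addr=0x365 blk=54 s=6: L1-HIT | VC []
  [5] addr=0x36f blk=54 s=6: L1-HIT | VC []
  [6] addr=0x32c blk=50 s=2: MISS | VC []
  [7] addr=0x3f8 blk=63 s=7: MISS | VC []
  [8] addr=0x368 blk=54 s=6: L1-HIT | VC []
  [9] addr=0x329 blk=50 s=2: L1-HIT | VC []
  [10] addr=0x3f3 blk=63 s=7: L1-HIT | VC []
  [11] addr=0x3f0 blk=63 s=7: L1-HIT | VC []
  [12] addr=0x33f blk=51 s=3: MISS | VC []
  [13] addr=0x366 blk=54 s=6: L1-HIT | VC []
  [14] addr=0x1f1 blk=31 s=7: MISS | VC [63]
  [15] addr=0xf2 blk=15 s=7: MISS | VC [63, 31]
  [16] addr=0x173 blk=23 s=7: MISS | VC [63, 31, 15]
  [17] addr=0xf5 blk=15 s=7: VC-HIT | VC [63, 31, 23]
  [18] addr=0xf9 blk=15 s=7: L1-HIT | VC [63, 31, 23]
  [19] addr=0x178 blk=23 s=7: VC-HIT | VC [63, 31, 15]
  [20] addr=0xf5 blk=15 s=7: VC-HIT | VC [63, 31, 23]

MISSES = 7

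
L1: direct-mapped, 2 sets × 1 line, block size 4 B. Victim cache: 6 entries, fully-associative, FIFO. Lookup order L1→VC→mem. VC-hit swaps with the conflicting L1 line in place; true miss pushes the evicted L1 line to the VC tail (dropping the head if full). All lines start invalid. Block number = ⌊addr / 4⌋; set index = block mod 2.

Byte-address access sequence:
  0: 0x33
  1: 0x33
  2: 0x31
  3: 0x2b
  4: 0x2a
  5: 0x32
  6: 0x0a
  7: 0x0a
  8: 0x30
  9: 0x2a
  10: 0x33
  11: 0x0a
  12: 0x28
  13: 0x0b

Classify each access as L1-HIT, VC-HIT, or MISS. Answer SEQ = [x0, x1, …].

SEQ = [MISS, L1-HIT, L1-HIT, MISS, L1-HIT, VC-HIT, MISS, L1-HIT, VC-HIT, VC-HIT, VC-HIT, VC-HIT, VC-HIT, VC-HIT]

0: 0x33 (blk 12, set 0) → MISS  vc=[]
1: 0x33 (blk 12, set 0) → L1-HIT  vc=[]
2: 0x31 (blk 12, set 0) → L1-HIT  vc=[]
3: 0x2b (blk 10, set 0) → MISS  vc=[12]
4: 0x2a (blk 10, set 0) → L1-HIT  vc=[12]
5: 0x32 (blk 12, set 0) → VC-HIT  vc=[10]
6: 0xa (blk 2, set 0) → MISS  vc=[10, 12]
7: 0xa (blk 2, set 0) → L1-HIT  vc=[10, 12]
8: 0x30 (blk 12, set 0) → VC-HIT  vc=[10, 2]
9: 0x2a (blk 10, set 0) → VC-HIT  vc=[12, 2]
10: 0x33 (blk 12, set 0) → VC-HIT  vc=[10, 2]
11: 0xa (blk 2, set 0) → VC-HIT  vc=[10, 12]
12: 0x28 (blk 10, set 0) → VC-HIT  vc=[2, 12]
13: 0xb (blk 2, set 0) → VC-HIT  vc=[10, 12]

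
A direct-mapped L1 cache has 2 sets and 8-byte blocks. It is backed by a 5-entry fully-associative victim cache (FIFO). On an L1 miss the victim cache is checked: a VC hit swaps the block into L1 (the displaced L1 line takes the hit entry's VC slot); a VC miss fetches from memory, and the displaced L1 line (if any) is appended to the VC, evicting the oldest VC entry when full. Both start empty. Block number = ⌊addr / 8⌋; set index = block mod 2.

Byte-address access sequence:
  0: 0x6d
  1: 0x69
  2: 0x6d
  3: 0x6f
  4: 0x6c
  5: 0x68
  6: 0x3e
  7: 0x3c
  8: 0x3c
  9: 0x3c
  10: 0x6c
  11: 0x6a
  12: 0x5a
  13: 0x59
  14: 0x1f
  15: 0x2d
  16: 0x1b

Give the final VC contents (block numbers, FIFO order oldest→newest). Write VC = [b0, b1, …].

0: 0x6d (blk 13, set 1) → MISS  vc=[]
1: 0x69 (blk 13, set 1) → L1-HIT  vc=[]
2: 0x6d (blk 13, set 1) → L1-HIT  vc=[]
3: 0x6f (blk 13, set 1) → L1-HIT  vc=[]
4: 0x6c (blk 13, set 1) → L1-HIT  vc=[]
5: 0x68 (blk 13, set 1) → L1-HIT  vc=[]
6: 0x3e (blk 7, set 1) → MISS  vc=[13]
7: 0x3c (blk 7, set 1) → L1-HIT  vc=[13]
8: 0x3c (blk 7, set 1) → L1-HIT  vc=[13]
9: 0x3c (blk 7, set 1) → L1-HIT  vc=[13]
10: 0x6c (blk 13, set 1) → VC-HIT  vc=[7]
11: 0x6a (blk 13, set 1) → L1-HIT  vc=[7]
12: 0x5a (blk 11, set 1) → MISS  vc=[7, 13]
13: 0x59 (blk 11, set 1) → L1-HIT  vc=[7, 13]
14: 0x1f (blk 3, set 1) → MISS  vc=[7, 13, 11]
15: 0x2d (blk 5, set 1) → MISS  vc=[7, 13, 11, 3]
16: 0x1b (blk 3, set 1) → VC-HIT  vc=[7, 13, 11, 5]

VC = [7, 13, 11, 5]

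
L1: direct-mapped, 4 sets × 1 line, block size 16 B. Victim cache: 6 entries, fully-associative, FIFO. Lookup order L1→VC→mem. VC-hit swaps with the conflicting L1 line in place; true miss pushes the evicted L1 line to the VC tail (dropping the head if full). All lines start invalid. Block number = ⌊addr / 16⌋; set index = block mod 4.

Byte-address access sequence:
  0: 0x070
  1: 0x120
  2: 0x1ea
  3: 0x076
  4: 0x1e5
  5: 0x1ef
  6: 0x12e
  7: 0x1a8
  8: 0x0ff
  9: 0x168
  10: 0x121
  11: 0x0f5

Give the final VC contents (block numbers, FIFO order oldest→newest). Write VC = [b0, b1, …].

  [0] addr=0x70 blk=7 s=3: MISS | VC []
  [1] addr=0x120 blk=18 s=2: MISS | VC []
  [2] addr=0x1ea blk=30 s=2: MISS | VC [18]
  [3] addr=0x76 blk=7 s=3: L1-HIT | VC [18]
  [4] addr=0x1e5 blk=30 s=2: L1-HIT | VC [18]
  [5] addr=0x1ef blk=30 s=2: L1-HIT | VC [18]
  [6] addr=0x12e blk=18 s=2: VC-HIT | VC [30]
  [7] addr=0x1a8 blk=26 s=2: MISS | VC [30, 18]
  [8] addr=0xff blk=15 s=3: MISS | VC [30, 18, 7]
  [9] addr=0x168 blk=22 s=2: MISS | VC [30, 18, 7, 26]
  [10] addr=0x121 blk=18 s=2: VC-HIT | VC [30, 22, 7, 26]
  [11] addr=0xf5 blk=15 s=3: L1-HIT | VC [30, 22, 7, 26]

VC = [30, 22, 7, 26]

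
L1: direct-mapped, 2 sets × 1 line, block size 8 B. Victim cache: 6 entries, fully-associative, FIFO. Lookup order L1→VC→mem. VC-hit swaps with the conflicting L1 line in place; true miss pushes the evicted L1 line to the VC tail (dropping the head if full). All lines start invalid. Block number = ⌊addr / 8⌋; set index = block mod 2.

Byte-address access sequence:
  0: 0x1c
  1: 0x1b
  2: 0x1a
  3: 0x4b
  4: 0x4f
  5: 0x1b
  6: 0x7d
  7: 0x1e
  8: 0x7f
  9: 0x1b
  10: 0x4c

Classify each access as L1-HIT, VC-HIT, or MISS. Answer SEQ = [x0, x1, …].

SEQ = [MISS, L1-HIT, L1-HIT, MISS, L1-HIT, VC-HIT, MISS, VC-HIT, VC-HIT, VC-HIT, VC-HIT]

0: 0x1c (blk 3, set 1) → MISS  vc=[]
1: 0x1b (blk 3, set 1) → L1-HIT  vc=[]
2: 0x1a (blk 3, set 1) → L1-HIT  vc=[]
3: 0x4b (blk 9, set 1) → MISS  vc=[3]
4: 0x4f (blk 9, set 1) → L1-HIT  vc=[3]
5: 0x1b (blk 3, set 1) → VC-HIT  vc=[9]
6: 0x7d (blk 15, set 1) → MISS  vc=[9, 3]
7: 0x1e (blk 3, set 1) → VC-HIT  vc=[9, 15]
8: 0x7f (blk 15, set 1) → VC-HIT  vc=[9, 3]
9: 0x1b (blk 3, set 1) → VC-HIT  vc=[9, 15]
10: 0x4c (blk 9, set 1) → VC-HIT  vc=[3, 15]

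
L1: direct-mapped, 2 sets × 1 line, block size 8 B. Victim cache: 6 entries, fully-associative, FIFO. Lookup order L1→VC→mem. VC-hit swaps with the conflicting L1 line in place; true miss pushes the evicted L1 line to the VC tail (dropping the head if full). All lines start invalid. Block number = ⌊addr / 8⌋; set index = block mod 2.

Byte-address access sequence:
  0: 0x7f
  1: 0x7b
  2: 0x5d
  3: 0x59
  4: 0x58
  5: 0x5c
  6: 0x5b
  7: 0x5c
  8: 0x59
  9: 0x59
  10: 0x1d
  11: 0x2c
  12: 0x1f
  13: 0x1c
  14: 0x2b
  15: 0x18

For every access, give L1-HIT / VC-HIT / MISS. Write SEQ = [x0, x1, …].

SEQ = [MISS, L1-HIT, MISS, L1-HIT, L1-HIT, L1-HIT, L1-HIT, L1-HIT, L1-HIT, L1-HIT, MISS, MISS, VC-HIT, L1-HIT, VC-HIT, VC-HIT]

#0 0x7f→b15/s1 MISS; vc=[]
#1 0x7b→b15/s1 L1-HIT; vc=[]
#2 0x5d→b11/s1 MISS; vc=[15]
#3 0x59→b11/s1 L1-HIT; vc=[15]
#4 0x58→b11/s1 L1-HIT; vc=[15]
#5 0x5c→b11/s1 L1-HIT; vc=[15]
#6 0x5b→b11/s1 L1-HIT; vc=[15]
#7 0x5c→b11/s1 L1-HIT; vc=[15]
#8 0x59→b11/s1 L1-HIT; vc=[15]
#9 0x59→b11/s1 L1-HIT; vc=[15]
#10 0x1d→b3/s1 MISS; vc=[15,11]
#11 0x2c→b5/s1 MISS; vc=[15,11,3]
#12 0x1f→b3/s1 VC-HIT; vc=[15,11,5]
#13 0x1c→b3/s1 L1-HIT; vc=[15,11,5]
#14 0x2b→b5/s1 VC-HIT; vc=[15,11,3]
#15 0x18→b3/s1 VC-HIT; vc=[15,11,5]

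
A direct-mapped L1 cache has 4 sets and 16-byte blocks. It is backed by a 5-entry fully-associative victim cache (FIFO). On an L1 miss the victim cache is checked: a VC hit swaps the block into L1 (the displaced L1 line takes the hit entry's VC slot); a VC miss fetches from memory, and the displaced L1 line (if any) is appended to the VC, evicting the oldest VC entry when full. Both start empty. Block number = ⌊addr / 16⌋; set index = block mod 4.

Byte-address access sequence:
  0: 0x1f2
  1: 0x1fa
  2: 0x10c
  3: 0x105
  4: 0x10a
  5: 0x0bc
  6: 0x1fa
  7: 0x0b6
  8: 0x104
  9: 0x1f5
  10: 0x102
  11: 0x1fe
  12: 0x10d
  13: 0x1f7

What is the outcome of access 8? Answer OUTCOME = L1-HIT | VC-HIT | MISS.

OUTCOME = L1-HIT

0: 0x1f2 (blk 31, set 3) → MISS  vc=[]
1: 0x1fa (blk 31, set 3) → L1-HIT  vc=[]
2: 0x10c (blk 16, set 0) → MISS  vc=[]
3: 0x105 (blk 16, set 0) → L1-HIT  vc=[]
4: 0x10a (blk 16, set 0) → L1-HIT  vc=[]
5: 0xbc (blk 11, set 3) → MISS  vc=[31]
6: 0x1fa (blk 31, set 3) → VC-HIT  vc=[11]
7: 0xb6 (blk 11, set 3) → VC-HIT  vc=[31]
8: 0x104 (blk 16, set 0) → L1-HIT  vc=[31]
9: 0x1f5 (blk 31, set 3) → VC-HIT  vc=[11]
10: 0x102 (blk 16, set 0) → L1-HIT  vc=[11]
11: 0x1fe (blk 31, set 3) → L1-HIT  vc=[11]
12: 0x10d (blk 16, set 0) → L1-HIT  vc=[11]
13: 0x1f7 (blk 31, set 3) → L1-HIT  vc=[11]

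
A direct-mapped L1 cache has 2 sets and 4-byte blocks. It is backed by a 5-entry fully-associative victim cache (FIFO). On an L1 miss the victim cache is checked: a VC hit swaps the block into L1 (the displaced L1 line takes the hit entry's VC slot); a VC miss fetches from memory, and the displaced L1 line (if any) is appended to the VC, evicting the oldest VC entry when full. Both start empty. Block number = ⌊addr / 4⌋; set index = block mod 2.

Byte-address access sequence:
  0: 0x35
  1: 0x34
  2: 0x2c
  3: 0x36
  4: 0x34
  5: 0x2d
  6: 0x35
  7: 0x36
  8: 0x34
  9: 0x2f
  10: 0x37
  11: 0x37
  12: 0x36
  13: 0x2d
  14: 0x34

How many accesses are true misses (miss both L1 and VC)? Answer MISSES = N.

MISSES = 2

  [0] addr=0x35 blk=13 s=1: MISS | VC []
  [1] addr=0x34 blk=13 s=1: L1-HIT | VC []
  [2] addr=0x2c blk=11 s=1: MISS | VC [13]
  [3] addr=0x36 blk=13 s=1: VC-HIT | VC [11]
  [4] addr=0x34 blk=13 s=1: L1-HIT | VC [11]
  [5] addr=0x2d blk=11 s=1: VC-HIT | VC [13]
  [6] addr=0x35 blk=13 s=1: VC-HIT | VC [11]
  [7] addr=0x36 blk=13 s=1: L1-HIT | VC [11]
  [8] addr=0x34 blk=13 s=1: L1-HIT | VC [11]
  [9] addr=0x2f blk=11 s=1: VC-HIT | VC [13]
  [10] addr=0x37 blk=13 s=1: VC-HIT | VC [11]
  [11] addr=0x37 blk=13 s=1: L1-HIT | VC [11]
  [12] addr=0x36 blk=13 s=1: L1-HIT | VC [11]
  [13] addr=0x2d blk=11 s=1: VC-HIT | VC [13]
  [14] addr=0x34 blk=13 s=1: VC-HIT | VC [11]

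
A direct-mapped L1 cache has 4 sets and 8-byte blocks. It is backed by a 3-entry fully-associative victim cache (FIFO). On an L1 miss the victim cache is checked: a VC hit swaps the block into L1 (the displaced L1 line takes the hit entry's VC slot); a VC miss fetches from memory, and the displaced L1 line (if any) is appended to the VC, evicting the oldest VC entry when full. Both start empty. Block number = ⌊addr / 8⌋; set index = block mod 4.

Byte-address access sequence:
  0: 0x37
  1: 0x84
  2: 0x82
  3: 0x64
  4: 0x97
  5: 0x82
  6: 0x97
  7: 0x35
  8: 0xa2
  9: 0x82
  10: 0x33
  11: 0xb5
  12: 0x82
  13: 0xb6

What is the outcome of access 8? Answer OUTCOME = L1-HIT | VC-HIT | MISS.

OUTCOME = MISS

0: 0x37 (blk 6, set 2) → MISS  vc=[]
1: 0x84 (blk 16, set 0) → MISS  vc=[]
2: 0x82 (blk 16, set 0) → L1-HIT  vc=[]
3: 0x64 (blk 12, set 0) → MISS  vc=[16]
4: 0x97 (blk 18, set 2) → MISS  vc=[16, 6]
5: 0x82 (blk 16, set 0) → VC-HIT  vc=[12, 6]
6: 0x97 (blk 18, set 2) → L1-HIT  vc=[12, 6]
7: 0x35 (blk 6, set 2) → VC-HIT  vc=[12, 18]
8: 0xa2 (blk 20, set 0) → MISS  vc=[12, 18, 16]
9: 0x82 (blk 16, set 0) → VC-HIT  vc=[12, 18, 20]
10: 0x33 (blk 6, set 2) → L1-HIT  vc=[12, 18, 20]
11: 0xb5 (blk 22, set 2) → MISS  vc=[18, 20, 6]
12: 0x82 (blk 16, set 0) → L1-HIT  vc=[18, 20, 6]
13: 0xb6 (blk 22, set 2) → L1-HIT  vc=[18, 20, 6]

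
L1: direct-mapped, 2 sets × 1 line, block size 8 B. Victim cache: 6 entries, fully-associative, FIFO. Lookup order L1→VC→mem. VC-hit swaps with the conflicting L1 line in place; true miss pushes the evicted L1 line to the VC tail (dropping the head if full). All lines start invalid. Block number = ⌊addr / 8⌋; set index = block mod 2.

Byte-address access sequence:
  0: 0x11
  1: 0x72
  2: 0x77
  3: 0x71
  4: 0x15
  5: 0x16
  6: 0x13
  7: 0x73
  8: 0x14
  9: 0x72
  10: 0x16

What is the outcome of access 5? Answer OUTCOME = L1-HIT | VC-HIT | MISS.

0: 0x11 (blk 2, set 0) → MISS  vc=[]
1: 0x72 (blk 14, set 0) → MISS  vc=[2]
2: 0x77 (blk 14, set 0) → L1-HIT  vc=[2]
3: 0x71 (blk 14, set 0) → L1-HIT  vc=[2]
4: 0x15 (blk 2, set 0) → VC-HIT  vc=[14]
5: 0x16 (blk 2, set 0) → L1-HIT  vc=[14]
6: 0x13 (blk 2, set 0) → L1-HIT  vc=[14]
7: 0x73 (blk 14, set 0) → VC-HIT  vc=[2]
8: 0x14 (blk 2, set 0) → VC-HIT  vc=[14]
9: 0x72 (blk 14, set 0) → VC-HIT  vc=[2]
10: 0x16 (blk 2, set 0) → VC-HIT  vc=[14]

OUTCOME = L1-HIT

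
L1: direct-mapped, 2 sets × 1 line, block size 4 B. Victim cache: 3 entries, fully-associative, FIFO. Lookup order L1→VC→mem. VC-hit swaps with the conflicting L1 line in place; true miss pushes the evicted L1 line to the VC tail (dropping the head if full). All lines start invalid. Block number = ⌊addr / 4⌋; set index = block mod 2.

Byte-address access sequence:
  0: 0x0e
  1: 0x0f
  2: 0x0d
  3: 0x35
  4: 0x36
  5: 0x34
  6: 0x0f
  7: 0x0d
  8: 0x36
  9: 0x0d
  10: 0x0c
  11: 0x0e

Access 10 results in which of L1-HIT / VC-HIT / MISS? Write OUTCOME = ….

OUTCOME = L1-HIT

  [0] addr=0xe blk=3 s=1: MISS | VC []
  [1] addr=0xf blk=3 s=1: L1-HIT | VC []
  [2] addr=0xd blk=3 s=1: L1-HIT | VC []
  [3] addr=0x35 blk=13 s=1: MISS | VC [3]
  [4] addr=0x36 blk=13 s=1: L1-HIT | VC [3]
  [5] addr=0x34 blk=13 s=1: L1-HIT | VC [3]
  [6] addr=0xf blk=3 s=1: VC-HIT | VC [13]
  [7] addr=0xd blk=3 s=1: L1-HIT | VC [13]
  [8] addr=0x36 blk=13 s=1: VC-HIT | VC [3]
  [9] addr=0xd blk=3 s=1: VC-HIT | VC [13]
  [10] addr=0xc blk=3 s=1: L1-HIT | VC [13]
  [11] addr=0xe blk=3 s=1: L1-HIT | VC [13]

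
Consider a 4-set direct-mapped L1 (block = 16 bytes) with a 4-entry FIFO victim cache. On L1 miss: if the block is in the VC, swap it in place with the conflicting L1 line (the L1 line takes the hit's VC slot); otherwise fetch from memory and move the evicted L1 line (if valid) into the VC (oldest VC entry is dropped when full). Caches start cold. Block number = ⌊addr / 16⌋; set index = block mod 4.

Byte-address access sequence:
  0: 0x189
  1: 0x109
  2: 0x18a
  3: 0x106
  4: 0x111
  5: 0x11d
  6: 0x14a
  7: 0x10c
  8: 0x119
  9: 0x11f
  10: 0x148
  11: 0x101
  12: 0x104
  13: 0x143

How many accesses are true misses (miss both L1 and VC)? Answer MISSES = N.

MISSES = 4

  [0] addr=0x189 blk=24 s=0: MISS | VC []
  [1] addr=0x109 blk=16 s=0: MISS | VC [24]
  [2] addr=0x18a blk=24 s=0: VC-HIT | VC [16]
  [3] addr=0x106 blk=16 s=0: VC-HIT | VC [24]
  [4] addr=0x111 blk=17 s=1: MISS | VC [24]
  [5] addr=0x11d blk=17 s=1: L1-HIT | VC [24]
  [6] addr=0x14a blk=20 s=0: MISS | VC [24, 16]
  [7] addr=0x10c blk=16 s=0: VC-HIT | VC [24, 20]
  [8] addr=0x119 blk=17 s=1: L1-HIT | VC [24, 20]
  [9] addr=0x11f blk=17 s=1: L1-HIT | VC [24, 20]
  [10] addr=0x148 blk=20 s=0: VC-HIT | VC [24, 16]
  [11] addr=0x101 blk=16 s=0: VC-HIT | VC [24, 20]
  [12] addr=0x104 blk=16 s=0: L1-HIT | VC [24, 20]
  [13] addr=0x143 blk=20 s=0: VC-HIT | VC [24, 16]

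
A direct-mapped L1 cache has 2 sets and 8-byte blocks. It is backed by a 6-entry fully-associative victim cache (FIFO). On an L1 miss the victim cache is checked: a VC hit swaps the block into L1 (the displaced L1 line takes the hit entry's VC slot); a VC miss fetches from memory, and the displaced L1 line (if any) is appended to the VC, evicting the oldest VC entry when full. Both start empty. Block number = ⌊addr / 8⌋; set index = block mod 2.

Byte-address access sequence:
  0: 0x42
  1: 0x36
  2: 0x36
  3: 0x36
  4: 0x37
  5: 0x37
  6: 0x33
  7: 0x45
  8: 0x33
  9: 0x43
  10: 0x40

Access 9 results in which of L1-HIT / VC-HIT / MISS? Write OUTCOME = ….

0: 0x42 (blk 8, set 0) → MISS  vc=[]
1: 0x36 (blk 6, set 0) → MISS  vc=[8]
2: 0x36 (blk 6, set 0) → L1-HIT  vc=[8]
3: 0x36 (blk 6, set 0) → L1-HIT  vc=[8]
4: 0x37 (blk 6, set 0) → L1-HIT  vc=[8]
5: 0x37 (blk 6, set 0) → L1-HIT  vc=[8]
6: 0x33 (blk 6, set 0) → L1-HIT  vc=[8]
7: 0x45 (blk 8, set 0) → VC-HIT  vc=[6]
8: 0x33 (blk 6, set 0) → VC-HIT  vc=[8]
9: 0x43 (blk 8, set 0) → VC-HIT  vc=[6]
10: 0x40 (blk 8, set 0) → L1-HIT  vc=[6]

OUTCOME = VC-HIT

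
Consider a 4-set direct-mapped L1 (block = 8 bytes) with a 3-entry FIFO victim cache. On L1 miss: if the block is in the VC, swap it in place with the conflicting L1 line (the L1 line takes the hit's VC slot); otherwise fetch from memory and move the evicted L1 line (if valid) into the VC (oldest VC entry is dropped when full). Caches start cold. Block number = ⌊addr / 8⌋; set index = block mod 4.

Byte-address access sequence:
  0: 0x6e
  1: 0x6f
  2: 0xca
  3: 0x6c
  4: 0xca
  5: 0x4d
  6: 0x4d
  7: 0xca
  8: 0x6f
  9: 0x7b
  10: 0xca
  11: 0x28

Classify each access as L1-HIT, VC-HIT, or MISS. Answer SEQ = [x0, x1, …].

0: 0x6e (blk 13, set 1) → MISS  vc=[]
1: 0x6f (blk 13, set 1) → L1-HIT  vc=[]
2: 0xca (blk 25, set 1) → MISS  vc=[13]
3: 0x6c (blk 13, set 1) → VC-HIT  vc=[25]
4: 0xca (blk 25, set 1) → VC-HIT  vc=[13]
5: 0x4d (blk 9, set 1) → MISS  vc=[13, 25]
6: 0x4d (blk 9, set 1) → L1-HIT  vc=[13, 25]
7: 0xca (blk 25, set 1) → VC-HIT  vc=[13, 9]
8: 0x6f (blk 13, set 1) → VC-HIT  vc=[25, 9]
9: 0x7b (blk 15, set 3) → MISS  vc=[25, 9]
10: 0xca (blk 25, set 1) → VC-HIT  vc=[13, 9]
11: 0x28 (blk 5, set 1) → MISS  vc=[13, 9, 25]

SEQ = [MISS, L1-HIT, MISS, VC-HIT, VC-HIT, MISS, L1-HIT, VC-HIT, VC-HIT, MISS, VC-HIT, MISS]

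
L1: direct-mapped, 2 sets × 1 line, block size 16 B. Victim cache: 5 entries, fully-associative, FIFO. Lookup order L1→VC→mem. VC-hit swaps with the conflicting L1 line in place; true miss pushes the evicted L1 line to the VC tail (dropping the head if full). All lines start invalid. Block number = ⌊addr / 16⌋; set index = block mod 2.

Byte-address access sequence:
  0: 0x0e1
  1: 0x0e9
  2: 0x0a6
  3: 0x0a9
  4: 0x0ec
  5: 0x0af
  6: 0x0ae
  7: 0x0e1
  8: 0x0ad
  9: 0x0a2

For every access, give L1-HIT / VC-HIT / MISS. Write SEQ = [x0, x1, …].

0: 0xe1 (blk 14, set 0) → MISS  vc=[]
1: 0xe9 (blk 14, set 0) → L1-HIT  vc=[]
2: 0xa6 (blk 10, set 0) → MISS  vc=[14]
3: 0xa9 (blk 10, set 0) → L1-HIT  vc=[14]
4: 0xec (blk 14, set 0) → VC-HIT  vc=[10]
5: 0xaf (blk 10, set 0) → VC-HIT  vc=[14]
6: 0xae (blk 10, set 0) → L1-HIT  vc=[14]
7: 0xe1 (blk 14, set 0) → VC-HIT  vc=[10]
8: 0xad (blk 10, set 0) → VC-HIT  vc=[14]
9: 0xa2 (blk 10, set 0) → L1-HIT  vc=[14]

SEQ = [MISS, L1-HIT, MISS, L1-HIT, VC-HIT, VC-HIT, L1-HIT, VC-HIT, VC-HIT, L1-HIT]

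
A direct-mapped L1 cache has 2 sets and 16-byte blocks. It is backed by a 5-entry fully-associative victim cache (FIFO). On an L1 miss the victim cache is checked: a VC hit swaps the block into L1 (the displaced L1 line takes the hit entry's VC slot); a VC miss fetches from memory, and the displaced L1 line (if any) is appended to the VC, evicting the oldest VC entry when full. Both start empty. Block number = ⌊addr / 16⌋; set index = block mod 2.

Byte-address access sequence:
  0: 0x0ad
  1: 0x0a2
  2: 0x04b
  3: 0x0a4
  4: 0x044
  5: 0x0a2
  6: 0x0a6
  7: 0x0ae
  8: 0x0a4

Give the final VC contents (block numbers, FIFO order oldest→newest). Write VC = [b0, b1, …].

#0 0xad→b10/s0 MISS; vc=[]
#1 0xa2→b10/s0 L1-HIT; vc=[]
#2 0x4b→b4/s0 MISS; vc=[10]
#3 0xa4→b10/s0 VC-HIT; vc=[4]
#4 0x44→b4/s0 VC-HIT; vc=[10]
#5 0xa2→b10/s0 VC-HIT; vc=[4]
#6 0xa6→b10/s0 L1-HIT; vc=[4]
#7 0xae→b10/s0 L1-HIT; vc=[4]
#8 0xa4→b10/s0 L1-HIT; vc=[4]

VC = [4]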